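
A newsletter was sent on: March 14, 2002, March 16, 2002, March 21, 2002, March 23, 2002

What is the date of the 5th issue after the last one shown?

April 11, 2002

Every event lands on a Thursday or Saturday (gaps cycle 2, 5, 2).
So the schedule is: every Thursday and Saturday.
Next Thursday: March 28, 2002.
The following Saturday is March 30, 2002.
The following Thursday is April 4, 2002.
Next Saturday: April 6, 2002.
The following Thursday is April 11, 2002.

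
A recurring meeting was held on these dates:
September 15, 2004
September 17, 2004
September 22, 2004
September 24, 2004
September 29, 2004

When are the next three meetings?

October 1, 2004; October 6, 2004; October 8, 2004

Gaps: 2, 5, 2, 5 days — not constant, but cyclic with period 2.
The events fall on every Wednesday and Friday.
The following Friday is October 1, 2004.
Next Wednesday: October 6, 2004.
The following Friday is October 8, 2004.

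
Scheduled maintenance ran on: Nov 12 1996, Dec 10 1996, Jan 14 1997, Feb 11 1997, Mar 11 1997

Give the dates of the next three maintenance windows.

Apr 8 1997, May 13 1997, Jun 10 1997

All dates are Tuesdays, 28, 35, 28, 28 days apart.
Specifically, the 2nd Tuesday of each month.
April 1997 — 2nd Tuesday is Apr 8 1997.
2nd Tuesday of May 1997: May 13 1997.
June 1997 — 2nd Tuesday is Jun 10 1997.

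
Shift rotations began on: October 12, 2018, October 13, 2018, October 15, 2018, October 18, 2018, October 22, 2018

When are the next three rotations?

The spacing grows by 1 each time: 1, 2, 3, 4 days.
Next gap: 5 days. October 22, 2018 + 5 days = October 27, 2018.
Next gap: 6 days. October 27, 2018 + 6 days = November 2, 2018.
Next gap: 7 days. November 2, 2018 + 7 days = November 9, 2018.

October 27, 2018; November 2, 2018; November 9, 2018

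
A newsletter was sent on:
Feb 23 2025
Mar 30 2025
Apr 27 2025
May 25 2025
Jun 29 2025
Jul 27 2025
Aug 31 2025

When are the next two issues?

All Sundays; the gaps (35, 28, 28, 35, 28, 35) vary with month length.
This is the last Sunday of each month.
Last Sunday of September 2025: Sep 28 2025.
Last Sunday of October 2025: Oct 26 2025.

Sep 28 2025, Oct 26 2025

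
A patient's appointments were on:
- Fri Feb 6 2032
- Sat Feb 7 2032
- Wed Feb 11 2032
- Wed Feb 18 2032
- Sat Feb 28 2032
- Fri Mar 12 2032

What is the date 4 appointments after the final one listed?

Gaps: 1, 4, 7, 10, 13 days — each gap is 3 larger than the previous one.
Next gap: 16 days. Fri Mar 12 2032 + 16 days = Sun Mar 28 2032.
Next gap: 19 days. Sun Mar 28 2032 + 19 days = Fri Apr 16 2032.
Next gap: 22 days. Fri Apr 16 2032 + 22 days = Sat May 8 2032.
Next gap: 25 days. Sat May 8 2032 + 25 days = Wed Jun 2 2032.

Wed Jun 2 2032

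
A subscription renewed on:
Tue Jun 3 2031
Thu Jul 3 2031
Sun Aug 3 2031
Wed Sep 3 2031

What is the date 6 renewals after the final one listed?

Each date is the 3rd; the gaps (30, 31, 31) track the month lengths.
The rule is the 3rd of each month.
Next: October 2031 → Fri Oct 3 2031.
November 2031: Mon Nov 3 2031.
December 2031: Wed Dec 3 2031.
Next: January 2032 → Sat Jan 3 2032.
Next: February 2032 → Tue Feb 3 2032.
March 2032: Wed Mar 3 2032.

Wed Mar 3 2032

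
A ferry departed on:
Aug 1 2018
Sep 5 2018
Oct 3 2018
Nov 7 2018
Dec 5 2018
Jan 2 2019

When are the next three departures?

These are Wednesdays at 28- or 35-day spacing (35, 28, 35, 28, 28).
The pattern: 1st Wednesday of the month.
1st Wednesday of February 2019: Feb 6 2019.
1st Wednesday of March 2019: Mar 6 2019.
April 2019 — 1st Wednesday is Apr 3 2019.

Feb 6 2019, Mar 6 2019, Apr 3 2019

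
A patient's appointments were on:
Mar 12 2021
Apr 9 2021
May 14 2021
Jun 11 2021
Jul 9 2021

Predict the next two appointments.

These are Fridays at 28- or 35-day spacing (28, 35, 28, 28).
The pattern: 2nd Friday of the month.
August 2021 — 2nd Friday is Aug 13 2021.
September 2021 — 2nd Friday is Sep 10 2021.

Aug 13 2021, Sep 10 2021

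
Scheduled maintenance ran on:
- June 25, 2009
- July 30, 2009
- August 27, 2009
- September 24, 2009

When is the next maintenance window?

October 29, 2009

These are Thursdays with 35, 28, 28-day gaps.
Each is the final Thursday of its month — July 30, 2009 is past the 28th, so '4th Thursday' doesn't fit.
October 2009 ends with Thursday October 29, 2009.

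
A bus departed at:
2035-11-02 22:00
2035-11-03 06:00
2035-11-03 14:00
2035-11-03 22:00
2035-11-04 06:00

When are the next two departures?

2035-11-04 14:00, 2035-11-04 22:00

Spacing: 8, 8, 8, 8 h — constant 8 h.
2035-11-04 06:00 + 8 h = 2035-11-04 14:00.
2035-11-04 14:00 + 8 h = 2035-11-04 22:00.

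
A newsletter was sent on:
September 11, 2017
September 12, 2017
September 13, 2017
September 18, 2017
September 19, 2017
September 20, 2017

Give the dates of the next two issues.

September 25, 2017; September 26, 2017

Gaps: 1, 1, 5, 1, 1 days — not constant, but cyclic with period 3.
The events fall on every Monday, Tuesday and Wednesday.
The following Monday is September 25, 2017.
The following Tuesday is September 26, 2017.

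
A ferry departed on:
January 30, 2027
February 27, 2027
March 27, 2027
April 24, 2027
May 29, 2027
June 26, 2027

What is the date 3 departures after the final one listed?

September 25, 2027

These are Saturdays with 28, 28, 28, 35, 28-day gaps.
Each is the final Saturday of its month — January 30, 2027 is past the 28th, so '4th Saturday' doesn't fit.
Last Saturday of July 2027: July 31, 2027.
Last Saturday of August 2027: August 28, 2027.
Last Saturday of September 2027: September 25, 2027.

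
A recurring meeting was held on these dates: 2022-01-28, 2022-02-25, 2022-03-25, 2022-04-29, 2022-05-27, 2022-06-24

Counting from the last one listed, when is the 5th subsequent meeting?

All Fridays; the gaps (28, 28, 35, 28, 28) vary with month length.
This is the last Friday of each month.
July 2022 ends with Friday 2022-07-29.
Last Friday of August 2022: 2022-08-26.
September 2022 ends with Friday 2022-09-30.
Last Friday of October 2022: 2022-10-28.
November 2022 ends with Friday 2022-11-25.

2022-11-25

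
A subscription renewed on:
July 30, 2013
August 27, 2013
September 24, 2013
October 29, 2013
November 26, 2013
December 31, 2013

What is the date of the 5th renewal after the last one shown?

These are Tuesdays with 28, 28, 35, 28, 35-day gaps.
Each is the final Tuesday of its month — July 30, 2013 is past the 28th, so '4th Tuesday' doesn't fit.
Last Tuesday of January 2014: January 28, 2014.
Last Tuesday of February 2014: February 25, 2014.
Last Tuesday of March 2014: March 25, 2014.
April 2014 ends with Tuesday April 29, 2014.
May 2014 ends with Tuesday May 27, 2014.

May 27, 2014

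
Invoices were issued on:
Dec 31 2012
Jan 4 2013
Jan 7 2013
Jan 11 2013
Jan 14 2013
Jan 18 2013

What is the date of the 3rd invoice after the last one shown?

Jan 28 2013

The gap pattern 4, 3, 4, 3, 4 repeats every 2 events.
These are the Mondays and Fridays of each week.
The following Monday is Jan 21 2013.
The following Friday is Jan 25 2013.
Next Monday: Jan 28 2013.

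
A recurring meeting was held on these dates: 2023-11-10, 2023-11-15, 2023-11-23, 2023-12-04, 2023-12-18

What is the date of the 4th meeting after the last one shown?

Intervals are 5, 8, 11, 14 days — an arithmetic progression with common difference 3.
Next gap: 17 days. 2023-12-18 + 17 days = 2024-01-04.
Next gap: 20 days. 2024-01-04 + 20 days = 2024-01-24.
Next gap: 23 days. 2024-01-24 + 23 days = 2024-02-16.
Next gap: 26 days. 2024-02-16 + 26 days = 2024-03-13.

2024-03-13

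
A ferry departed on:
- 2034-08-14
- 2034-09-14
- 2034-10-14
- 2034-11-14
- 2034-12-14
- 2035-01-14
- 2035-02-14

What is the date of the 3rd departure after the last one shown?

The day-of-month is always 14 (31, 30, 31, 30, 31, 31 days between events).
So this recurs on the 14th of each month.
Next: March 2035 → 2035-03-14.
April 2035: 2035-04-14.
May 2035: 2035-05-14.

2035-05-14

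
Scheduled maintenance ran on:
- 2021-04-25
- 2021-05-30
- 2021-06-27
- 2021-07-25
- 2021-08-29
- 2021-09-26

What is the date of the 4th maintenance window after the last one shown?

All Sundays; the gaps (35, 28, 28, 35, 28) vary with month length.
This is the last Sunday of each month.
October 2021 ends with Sunday 2021-10-31.
November 2021 ends with Sunday 2021-11-28.
Last Sunday of December 2021: 2021-12-26.
January 2022 ends with Sunday 2022-01-30.

2022-01-30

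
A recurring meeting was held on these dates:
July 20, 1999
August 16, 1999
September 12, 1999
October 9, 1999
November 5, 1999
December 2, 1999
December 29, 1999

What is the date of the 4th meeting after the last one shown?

Every event comes 27 days after the last (27, 27, 27, 27, 27, 27).
December 29, 1999 + 27 days = January 25, 2000.
January 25, 2000 + 27 days = February 21, 2000.
February 21, 2000 + 27 days = March 19, 2000.
March 19, 2000 + 27 days = April 15, 2000.

April 15, 2000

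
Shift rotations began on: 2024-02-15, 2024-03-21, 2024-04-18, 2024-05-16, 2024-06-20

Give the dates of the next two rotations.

Gaps: 35, 28, 28, 35 days — a mix of 28 and 35. Every date is a Thursday.
Each is the 3rd Thursday of its month.
3rd Thursday of July 2024: 2024-07-18.
3rd Thursday of August 2024: 2024-08-15.

2024-07-18, 2024-08-15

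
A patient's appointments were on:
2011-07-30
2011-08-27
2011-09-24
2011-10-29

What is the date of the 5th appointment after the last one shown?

All Saturdays; the gaps (28, 28, 35) vary with month length.
This is the last Saturday of each month.
Last Saturday of November 2011: 2011-11-26.
Last Saturday of December 2011: 2011-12-31.
Last Saturday of January 2012: 2012-01-28.
February 2012 ends with Saturday 2012-02-25.
Last Saturday of March 2012: 2012-03-31.

2012-03-31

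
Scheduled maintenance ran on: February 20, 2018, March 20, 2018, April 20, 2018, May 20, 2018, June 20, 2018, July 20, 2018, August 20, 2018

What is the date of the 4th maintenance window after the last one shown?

December 20, 2018

Each date is the 20th; the gaps (28, 31, 30, 31, 30, 31) track the month lengths.
The rule is the 20th of each month.
September 2018: September 20, 2018.
October 2018: October 20, 2018.
November 2018: November 20, 2018.
December 2018: December 20, 2018.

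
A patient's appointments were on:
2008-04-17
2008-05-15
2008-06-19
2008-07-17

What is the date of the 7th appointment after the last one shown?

Gaps: 28, 35, 28 days — a mix of 28 and 35. Every date is a Thursday.
Each is the 3rd Thursday of its month.
3rd Thursday of August 2008: 2008-08-21.
September 2008 — 3rd Thursday is 2008-09-18.
October 2008 — 3rd Thursday is 2008-10-16.
3rd Thursday of November 2008: 2008-11-20.
3rd Thursday of December 2008: 2008-12-18.
3rd Thursday of January 2009: 2009-01-15.
3rd Thursday of February 2009: 2009-02-19.

2009-02-19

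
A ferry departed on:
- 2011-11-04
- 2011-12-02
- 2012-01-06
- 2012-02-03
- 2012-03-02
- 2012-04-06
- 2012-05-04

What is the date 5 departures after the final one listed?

These are Fridays at 28- or 35-day spacing (28, 35, 28, 28, 35, 28).
The pattern: 1st Friday of the month.
1st Friday of June 2012: 2012-06-01.
July 2012 — 1st Friday is 2012-07-06.
August 2012 — 1st Friday is 2012-08-03.
September 2012 — 1st Friday is 2012-09-07.
1st Friday of October 2012: 2012-10-05.

2012-10-05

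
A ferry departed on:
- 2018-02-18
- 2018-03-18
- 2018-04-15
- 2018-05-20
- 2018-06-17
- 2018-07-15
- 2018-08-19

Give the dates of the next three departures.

These are Sundays at 28- or 35-day spacing (28, 28, 35, 28, 28, 35).
The pattern: 3rd Sunday of the month.
September 2018 — 3rd Sunday is 2018-09-16.
3rd Sunday of October 2018: 2018-10-21.
3rd Sunday of November 2018: 2018-11-18.

2018-09-16, 2018-10-21, 2018-11-18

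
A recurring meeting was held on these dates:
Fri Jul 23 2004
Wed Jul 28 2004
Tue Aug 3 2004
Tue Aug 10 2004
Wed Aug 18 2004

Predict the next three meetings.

Gaps: 5, 6, 7, 8 days — each gap is 1 larger than the previous one.
Next gap: 9 days. Wed Aug 18 2004 + 9 days = Fri Aug 27 2004.
Next gap: 10 days. Fri Aug 27 2004 + 10 days = Mon Sep 6 2004.
Next gap: 11 days. Mon Sep 6 2004 + 11 days = Fri Sep 17 2004.

Fri Aug 27 2004, Mon Sep 6 2004, Fri Sep 17 2004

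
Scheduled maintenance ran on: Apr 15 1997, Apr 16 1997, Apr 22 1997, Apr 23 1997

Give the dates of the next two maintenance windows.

The gap pattern 1, 6, 1 repeats every 2 events.
These are the Tuesdays and Wednesdays of each week.
Next Tuesday: Apr 29 1997.
The following Wednesday is Apr 30 1997.

Apr 29 1997, Apr 30 1997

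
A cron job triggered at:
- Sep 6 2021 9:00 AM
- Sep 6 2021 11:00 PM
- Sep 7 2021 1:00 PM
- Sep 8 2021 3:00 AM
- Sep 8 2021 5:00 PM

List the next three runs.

The interval is a steady 14 hours (14, 14, 14, 14).
Sep 8 2021 5:00 PM + 14 h = Sep 9 2021 7:00 AM.
Sep 9 2021 7:00 AM + 14 h = Sep 9 2021 9:00 PM.
Sep 9 2021 9:00 PM + 14 h = Sep 10 2021 11:00 AM.

Sep 9 2021 7:00 AM, Sep 9 2021 9:00 PM, Sep 10 2021 11:00 AM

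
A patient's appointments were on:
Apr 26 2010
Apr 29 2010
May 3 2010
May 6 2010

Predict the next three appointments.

The gap pattern 3, 4, 3 repeats every 2 events.
These are the Mondays and Thursdays of each week.
Next Monday: May 10 2010.
The following Thursday is May 13 2010.
Next Monday: May 17 2010.

May 10 2010, May 13 2010, May 17 2010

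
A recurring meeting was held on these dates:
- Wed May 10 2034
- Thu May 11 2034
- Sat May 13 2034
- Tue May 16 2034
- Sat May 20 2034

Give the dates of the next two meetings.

Intervals are 1, 2, 3, 4 days — an arithmetic progression with common difference 1.
Next gap: 5 days. Sat May 20 2034 + 5 days = Thu May 25 2034.
Next gap: 6 days. Thu May 25 2034 + 6 days = Wed May 31 2034.

Thu May 25 2034, Wed May 31 2034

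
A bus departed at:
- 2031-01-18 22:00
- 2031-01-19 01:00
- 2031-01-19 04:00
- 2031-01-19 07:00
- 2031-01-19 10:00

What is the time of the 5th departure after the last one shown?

2031-01-20 01:00

The interval is a steady 3 hours (3, 3, 3, 3).
2031-01-19 10:00 + 3 h = 2031-01-19 13:00.
2031-01-19 13:00 + 3 h = 2031-01-19 16:00.
2031-01-19 16:00 + 3 h = 2031-01-19 19:00.
2031-01-19 19:00 + 3 h = 2031-01-19 22:00.
2031-01-19 22:00 + 3 h = 2031-01-20 01:00.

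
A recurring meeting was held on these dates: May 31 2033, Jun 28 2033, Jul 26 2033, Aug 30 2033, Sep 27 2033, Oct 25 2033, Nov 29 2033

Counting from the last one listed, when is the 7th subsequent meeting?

Jun 27 2034

All Tuesdays; the gaps (28, 28, 35, 28, 28, 35) vary with month length.
This is the last Tuesday of each month.
Last Tuesday of December 2033: Dec 27 2033.
January 2034 ends with Tuesday Jan 31 2034.
February 2034 ends with Tuesday Feb 28 2034.
March 2034 ends with Tuesday Mar 28 2034.
Last Tuesday of April 2034: Apr 25 2034.
Last Tuesday of May 2034: May 30 2034.
Last Tuesday of June 2034: Jun 27 2034.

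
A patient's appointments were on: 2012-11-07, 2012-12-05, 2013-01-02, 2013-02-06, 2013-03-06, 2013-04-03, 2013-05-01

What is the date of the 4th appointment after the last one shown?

Gaps: 28, 28, 35, 28, 28, 28 days — a mix of 28 and 35. Every date is a Wednesday.
Each is the 1st Wednesday of its month.
1st Wednesday of June 2013: 2013-06-05.
July 2013 — 1st Wednesday is 2013-07-03.
1st Wednesday of August 2013: 2013-08-07.
1st Wednesday of September 2013: 2013-09-04.

2013-09-04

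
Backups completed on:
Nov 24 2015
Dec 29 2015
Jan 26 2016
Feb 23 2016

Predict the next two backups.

These are Tuesdays with 35, 28, 28-day gaps.
Each is the final Tuesday of its month — Dec 29 2015 is past the 28th, so '4th Tuesday' doesn't fit.
Last Tuesday of March 2016: Mar 29 2016.
Last Tuesday of April 2016: Apr 26 2016.

Mar 29 2016, Apr 26 2016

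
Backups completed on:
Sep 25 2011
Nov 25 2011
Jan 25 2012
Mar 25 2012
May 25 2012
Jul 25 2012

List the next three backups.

Sep 25 2012, Nov 25 2012, Jan 25 2013

The day-of-month is always 25 (61, 61, 60, 61, 61 days between events).
So this recurs on the 25th of every 2 months.
Next: September 2012 → Sep 25 2012.
November 2012: Nov 25 2012.
Next: January 2013 → Jan 25 2013.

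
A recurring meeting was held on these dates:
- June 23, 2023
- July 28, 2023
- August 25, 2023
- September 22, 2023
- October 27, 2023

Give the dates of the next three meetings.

All dates are Fridays, 35, 28, 28, 35 days apart.
Specifically, the 4th Friday of each month.
November 2023 — 4th Friday is November 24, 2023.
December 2023 — 4th Friday is December 22, 2023.
January 2024 — 4th Friday is January 26, 2024.

November 24, 2023; December 22, 2023; January 26, 2024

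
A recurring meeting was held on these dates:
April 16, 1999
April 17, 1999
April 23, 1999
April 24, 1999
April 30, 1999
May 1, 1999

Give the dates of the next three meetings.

The gap pattern 1, 6, 1, 6, 1 repeats every 2 events.
These are the Fridays and Saturdays of each week.
The following Friday is May 7, 1999.
Next Saturday: May 8, 1999.
Next Friday: May 14, 1999.

May 7, 1999; May 8, 1999; May 14, 1999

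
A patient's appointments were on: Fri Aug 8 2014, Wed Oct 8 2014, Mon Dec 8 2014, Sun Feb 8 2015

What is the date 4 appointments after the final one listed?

Thu Oct 8 2015

The day-of-month is always 8 (61, 61, 62 days between events).
So this recurs on the 8th of every 2 months.
Next: April 2015 → Wed Apr 8 2015.
June 2015: Mon Jun 8 2015.
August 2015: Sat Aug 8 2015.
Next: October 2015 → Thu Oct 8 2015.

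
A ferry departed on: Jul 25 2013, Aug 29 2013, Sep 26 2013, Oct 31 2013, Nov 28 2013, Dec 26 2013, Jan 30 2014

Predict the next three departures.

All Thursdays; the gaps (35, 28, 35, 28, 28, 35) vary with month length.
This is the last Thursday of each month.
February 2014 ends with Thursday Feb 27 2014.
March 2014 ends with Thursday Mar 27 2014.
April 2014 ends with Thursday Apr 24 2014.

Feb 27 2014, Mar 27 2014, Apr 24 2014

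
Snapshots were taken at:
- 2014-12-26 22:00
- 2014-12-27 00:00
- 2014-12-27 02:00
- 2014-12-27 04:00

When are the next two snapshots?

Gaps: 2, 2, 2 hours — each event is 2 hours after the previous one.
2014-12-27 04:00 + 2 h = 2014-12-27 06:00.
2014-12-27 06:00 + 2 h = 2014-12-27 08:00.

2014-12-27 06:00, 2014-12-27 08:00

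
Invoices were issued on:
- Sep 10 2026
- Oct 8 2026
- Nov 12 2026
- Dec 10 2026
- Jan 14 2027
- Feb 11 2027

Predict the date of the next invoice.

Mar 11 2027

All dates are Thursdays, 28, 35, 28, 35, 28 days apart.
Specifically, the 2nd Thursday of each month.
2nd Thursday of March 2027: Mar 11 2027.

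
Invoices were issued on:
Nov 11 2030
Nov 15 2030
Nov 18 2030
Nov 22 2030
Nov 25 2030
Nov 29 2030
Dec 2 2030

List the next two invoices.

Dec 6 2030, Dec 9 2030

Every event lands on a Monday or Friday (gaps cycle 4, 3, 4, 3, 4, 3).
So the schedule is: every Monday and Friday.
The following Friday is Dec 6 2030.
The following Monday is Dec 9 2030.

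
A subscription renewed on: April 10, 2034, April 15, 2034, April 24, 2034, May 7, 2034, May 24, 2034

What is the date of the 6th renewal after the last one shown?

The spacing grows by 4 each time: 5, 9, 13, 17 days.
Next gap: 21 days. May 24, 2034 + 21 days = June 14, 2034.
Next gap: 25 days. June 14, 2034 + 25 days = July 9, 2034.
Next gap: 29 days. July 9, 2034 + 29 days = August 7, 2034.
Next gap: 33 days. August 7, 2034 + 33 days = September 9, 2034.
Next gap: 37 days. September 9, 2034 + 37 days = October 16, 2034.
Next gap: 41 days. October 16, 2034 + 41 days = November 26, 2034.

November 26, 2034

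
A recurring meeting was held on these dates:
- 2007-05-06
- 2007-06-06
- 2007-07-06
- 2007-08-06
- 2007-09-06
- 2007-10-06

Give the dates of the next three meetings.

2007-11-06, 2007-12-06, 2008-01-06

Each date is the 6th; the gaps (31, 30, 31, 31, 30) track the month lengths.
The rule is the 6th of each month.
November 2007: 2007-11-06.
December 2007: 2007-12-06.
Next: January 2008 → 2008-01-06.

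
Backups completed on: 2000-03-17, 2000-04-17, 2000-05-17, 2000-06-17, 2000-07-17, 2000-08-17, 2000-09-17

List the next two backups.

2000-10-17, 2000-11-17

Each date is the 17th; the gaps (31, 30, 31, 30, 31, 31) track the month lengths.
The rule is the 17th of each month.
October 2000: 2000-10-17.
Next: November 2000 → 2000-11-17.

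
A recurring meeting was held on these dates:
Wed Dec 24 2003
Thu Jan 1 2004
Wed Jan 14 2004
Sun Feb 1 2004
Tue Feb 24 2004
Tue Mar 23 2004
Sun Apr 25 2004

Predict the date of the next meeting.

Gaps: 8, 13, 18, 23, 28, 33 days — each gap is 5 larger than the previous one.
Next gap: 38 days. Sun Apr 25 2004 + 38 days = Wed Jun 2 2004.

Wed Jun 2 2004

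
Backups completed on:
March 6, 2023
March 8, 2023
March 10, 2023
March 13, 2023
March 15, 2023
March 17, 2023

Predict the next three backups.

March 20, 2023; March 22, 2023; March 24, 2023

Gaps: 2, 2, 3, 2, 2 days — not constant, but cyclic with period 3.
The events fall on every Monday, Wednesday and Friday.
The following Monday is March 20, 2023.
The following Wednesday is March 22, 2023.
The following Friday is March 24, 2023.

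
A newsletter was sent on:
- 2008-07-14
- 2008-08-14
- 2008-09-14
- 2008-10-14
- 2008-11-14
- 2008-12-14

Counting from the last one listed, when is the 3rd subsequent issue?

Gaps: 31, 31, 30, 31, 30 days — not constant. Every event is on the 14th of the month.
Pattern: the 14th of each month.
Next: January 2009 → 2009-01-14.
Next: February 2009 → 2009-02-14.
Next: March 2009 → 2009-03-14.

2009-03-14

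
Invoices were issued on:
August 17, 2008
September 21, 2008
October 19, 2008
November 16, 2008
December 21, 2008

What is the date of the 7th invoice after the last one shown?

These are Sundays at 28- or 35-day spacing (35, 28, 28, 35).
The pattern: 3rd Sunday of the month.
January 2009 — 3rd Sunday is January 18, 2009.
3rd Sunday of February 2009: February 15, 2009.
3rd Sunday of March 2009: March 15, 2009.
April 2009 — 3rd Sunday is April 19, 2009.
May 2009 — 3rd Sunday is May 17, 2009.
June 2009 — 3rd Sunday is June 21, 2009.
3rd Sunday of July 2009: July 19, 2009.

July 19, 2009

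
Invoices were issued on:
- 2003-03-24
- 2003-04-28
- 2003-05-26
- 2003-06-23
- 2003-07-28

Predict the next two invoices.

2003-08-25, 2003-09-22

All dates are Mondays, 35, 28, 28, 35 days apart.
Specifically, the 4th Monday of each month.
August 2003 — 4th Monday is 2003-08-25.
September 2003 — 4th Monday is 2003-09-22.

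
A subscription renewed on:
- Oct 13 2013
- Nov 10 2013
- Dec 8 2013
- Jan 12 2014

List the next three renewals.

These are Sundays at 28- or 35-day spacing (28, 28, 35).
The pattern: 2nd Sunday of the month.
2nd Sunday of February 2014: Feb 9 2014.
2nd Sunday of March 2014: Mar 9 2014.
2nd Sunday of April 2014: Apr 13 2014.

Feb 9 2014, Mar 9 2014, Apr 13 2014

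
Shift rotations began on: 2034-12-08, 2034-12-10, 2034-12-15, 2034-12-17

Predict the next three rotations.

2034-12-22, 2034-12-24, 2034-12-29

Gaps: 2, 5, 2 days — not constant, but cyclic with period 2.
The events fall on every Friday and Sunday.
Next Friday: 2034-12-22.
The following Sunday is 2034-12-24.
Next Friday: 2034-12-29.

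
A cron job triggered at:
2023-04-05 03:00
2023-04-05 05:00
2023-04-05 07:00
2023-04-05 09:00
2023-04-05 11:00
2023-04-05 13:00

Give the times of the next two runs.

Gaps: 2, 2, 2, 2, 2 hours — each event is 2 hours after the previous one.
2023-04-05 13:00 + 2 h = 2023-04-05 15:00.
2023-04-05 15:00 + 2 h = 2023-04-05 17:00.

2023-04-05 15:00, 2023-04-05 17:00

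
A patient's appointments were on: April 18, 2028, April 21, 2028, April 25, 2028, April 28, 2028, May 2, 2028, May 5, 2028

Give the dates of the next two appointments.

May 9, 2028; May 12, 2028

Gaps: 3, 4, 3, 4, 3 days — not constant, but cyclic with period 2.
The events fall on every Tuesday and Friday.
The following Tuesday is May 9, 2028.
Next Friday: May 12, 2028.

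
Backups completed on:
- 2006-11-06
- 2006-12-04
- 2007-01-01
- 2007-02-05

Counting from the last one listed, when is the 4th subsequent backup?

2007-06-04

All dates are Mondays, 28, 28, 35 days apart.
Specifically, the 1st Monday of each month.
March 2007 — 1st Monday is 2007-03-05.
April 2007 — 1st Monday is 2007-04-02.
May 2007 — 1st Monday is 2007-05-07.
June 2007 — 1st Monday is 2007-06-04.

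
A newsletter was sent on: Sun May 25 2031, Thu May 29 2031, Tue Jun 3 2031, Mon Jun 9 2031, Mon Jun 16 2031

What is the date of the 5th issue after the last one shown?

Tue Aug 5 2031

Intervals are 4, 5, 6, 7 days — an arithmetic progression with common difference 1.
Next gap: 8 days. Mon Jun 16 2031 + 8 days = Tue Jun 24 2031.
Next gap: 9 days. Tue Jun 24 2031 + 9 days = Thu Jul 3 2031.
Next gap: 10 days. Thu Jul 3 2031 + 10 days = Sun Jul 13 2031.
Next gap: 11 days. Sun Jul 13 2031 + 11 days = Thu Jul 24 2031.
Next gap: 12 days. Thu Jul 24 2031 + 12 days = Tue Aug 5 2031.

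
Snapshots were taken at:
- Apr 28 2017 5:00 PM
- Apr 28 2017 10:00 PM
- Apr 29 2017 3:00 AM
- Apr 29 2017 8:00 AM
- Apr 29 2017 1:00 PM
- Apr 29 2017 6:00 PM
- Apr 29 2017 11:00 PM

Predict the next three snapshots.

Apr 30 2017 4:00 AM, Apr 30 2017 9:00 AM, Apr 30 2017 2:00 PM

Spacing: 5, 5, 5, 5, 5, 5 h — constant 5 h.
Apr 29 2017 11:00 PM + 5 h = Apr 30 2017 4:00 AM.
Apr 30 2017 4:00 AM + 5 h = Apr 30 2017 9:00 AM.
Apr 30 2017 9:00 AM + 5 h = Apr 30 2017 2:00 PM.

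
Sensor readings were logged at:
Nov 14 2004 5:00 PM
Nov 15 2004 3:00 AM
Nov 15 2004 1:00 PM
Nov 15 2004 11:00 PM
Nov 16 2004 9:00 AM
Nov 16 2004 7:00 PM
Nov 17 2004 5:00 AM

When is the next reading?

Nov 17 2004 3:00 PM

The interval is a steady 10 hours (10, 10, 10, 10, 10, 10).
Nov 17 2004 5:00 AM + 10 h = Nov 17 2004 3:00 PM.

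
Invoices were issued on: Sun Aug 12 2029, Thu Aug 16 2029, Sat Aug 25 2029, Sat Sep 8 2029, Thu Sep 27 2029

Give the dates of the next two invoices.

Sun Oct 21 2029, Mon Nov 19 2029

Gaps: 4, 9, 14, 19 days — each gap is 5 larger than the previous one.
Next gap: 24 days. Thu Sep 27 2029 + 24 days = Sun Oct 21 2029.
Next gap: 29 days. Sun Oct 21 2029 + 29 days = Mon Nov 19 2029.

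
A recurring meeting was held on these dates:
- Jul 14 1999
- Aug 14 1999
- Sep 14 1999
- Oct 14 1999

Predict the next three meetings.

Nov 14 1999, Dec 14 1999, Jan 14 2000

Each date is the 14th; the gaps (31, 31, 30) track the month lengths.
The rule is the 14th of each month.
Next: November 1999 → Nov 14 1999.
Next: December 1999 → Dec 14 1999.
January 2000: Jan 14 2000.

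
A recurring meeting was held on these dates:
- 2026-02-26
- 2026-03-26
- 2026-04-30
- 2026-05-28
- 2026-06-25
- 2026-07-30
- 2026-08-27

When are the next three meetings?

2026-09-24, 2026-10-29, 2026-11-26

These are Thursdays with 28, 35, 28, 28, 35, 28-day gaps.
Each is the final Thursday of its month — 2026-04-30 is past the 28th, so '4th Thursday' doesn't fit.
Last Thursday of September 2026: 2026-09-24.
October 2026 ends with Thursday 2026-10-29.
November 2026 ends with Thursday 2026-11-26.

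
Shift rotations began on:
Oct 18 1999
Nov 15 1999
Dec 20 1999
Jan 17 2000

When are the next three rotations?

All dates are Mondays, 28, 35, 28 days apart.
Specifically, the 3rd Monday of each month.
3rd Monday of February 2000: Feb 21 2000.
March 2000 — 3rd Monday is Mar 20 2000.
April 2000 — 3rd Monday is Apr 17 2000.

Feb 21 2000, Mar 20 2000, Apr 17 2000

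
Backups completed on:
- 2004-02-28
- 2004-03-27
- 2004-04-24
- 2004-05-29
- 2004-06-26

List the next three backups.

2004-07-31, 2004-08-28, 2004-09-25

Every date is a Saturday; gaps 28, 28, 35, 28 days.
Each is the last Saturday of its month (at least one falls on the 29th or later, ruling out '4th Saturday').
Last Saturday of July 2004: 2004-07-31.
Last Saturday of August 2004: 2004-08-28.
Last Saturday of September 2004: 2004-09-25.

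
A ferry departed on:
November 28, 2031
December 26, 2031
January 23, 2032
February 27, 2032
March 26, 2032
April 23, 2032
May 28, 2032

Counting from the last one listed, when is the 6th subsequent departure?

November 26, 2032

All dates are Fridays, 28, 28, 35, 28, 28, 35 days apart.
Specifically, the 4th Friday of each month.
4th Friday of June 2032: June 25, 2032.
4th Friday of July 2032: July 23, 2032.
4th Friday of August 2032: August 27, 2032.
4th Friday of September 2032: September 24, 2032.
October 2032 — 4th Friday is October 22, 2032.
November 2032 — 4th Friday is November 26, 2032.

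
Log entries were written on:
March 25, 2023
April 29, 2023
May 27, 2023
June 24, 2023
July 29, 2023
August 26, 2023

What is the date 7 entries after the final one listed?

Every date is a Saturday; gaps 35, 28, 28, 35, 28 days.
Each is the last Saturday of its month (at least one falls on the 29th or later, ruling out '4th Saturday').
Last Saturday of September 2023: September 30, 2023.
Last Saturday of October 2023: October 28, 2023.
Last Saturday of November 2023: November 25, 2023.
December 2023 ends with Saturday December 30, 2023.
Last Saturday of January 2024: January 27, 2024.
February 2024 ends with Saturday February 24, 2024.
Last Saturday of March 2024: March 30, 2024.

March 30, 2024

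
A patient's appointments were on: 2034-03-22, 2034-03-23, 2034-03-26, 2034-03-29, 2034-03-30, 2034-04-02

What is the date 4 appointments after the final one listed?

2034-04-12

Every event lands on a Wednesday or Thursday or Sunday (gaps cycle 1, 3, 3, 1, 3).
So the schedule is: every Wednesday, Thursday and Sunday.
Next Wednesday: 2034-04-05.
The following Thursday is 2034-04-06.
The following Sunday is 2034-04-09.
The following Wednesday is 2034-04-12.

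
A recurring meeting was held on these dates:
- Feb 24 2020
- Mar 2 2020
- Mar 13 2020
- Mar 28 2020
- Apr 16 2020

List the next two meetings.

The spacing grows by 4 each time: 7, 11, 15, 19 days.
Next gap: 23 days. Apr 16 2020 + 23 days = May 9 2020.
Next gap: 27 days. May 9 2020 + 27 days = Jun 5 2020.

May 9 2020, Jun 5 2020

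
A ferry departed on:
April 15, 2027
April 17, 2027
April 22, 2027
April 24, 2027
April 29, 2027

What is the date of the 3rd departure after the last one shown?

May 8, 2027

The gap pattern 2, 5, 2, 5 repeats every 2 events.
These are the Thursdays and Saturdays of each week.
The following Saturday is May 1, 2027.
Next Thursday: May 6, 2027.
The following Saturday is May 8, 2027.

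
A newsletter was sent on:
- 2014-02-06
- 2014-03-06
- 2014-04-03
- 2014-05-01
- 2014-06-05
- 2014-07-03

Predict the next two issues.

All dates are Thursdays, 28, 28, 28, 35, 28 days apart.
Specifically, the 1st Thursday of each month.
August 2014 — 1st Thursday is 2014-08-07.
1st Thursday of September 2014: 2014-09-04.

2014-08-07, 2014-09-04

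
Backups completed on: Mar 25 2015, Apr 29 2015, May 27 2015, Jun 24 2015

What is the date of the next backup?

Jul 29 2015

All Wednesdays; the gaps (35, 28, 28) vary with month length.
This is the last Wednesday of each month.
Last Wednesday of July 2015: Jul 29 2015.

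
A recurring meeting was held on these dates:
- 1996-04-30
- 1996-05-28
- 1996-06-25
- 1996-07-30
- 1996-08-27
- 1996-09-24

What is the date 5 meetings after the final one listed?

All Tuesdays; the gaps (28, 28, 35, 28, 28) vary with month length.
This is the last Tuesday of each month.
Last Tuesday of October 1996: 1996-10-29.
November 1996 ends with Tuesday 1996-11-26.
Last Tuesday of December 1996: 1996-12-31.
January 1997 ends with Tuesday 1997-01-28.
February 1997 ends with Tuesday 1997-02-25.

1997-02-25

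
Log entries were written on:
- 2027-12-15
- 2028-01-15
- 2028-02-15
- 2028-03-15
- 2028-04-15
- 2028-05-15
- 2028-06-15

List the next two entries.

Each date is the 15th; the gaps (31, 31, 29, 31, 30, 31) track the month lengths.
The rule is the 15th of each month.
July 2028: 2028-07-15.
August 2028: 2028-08-15.

2028-07-15, 2028-08-15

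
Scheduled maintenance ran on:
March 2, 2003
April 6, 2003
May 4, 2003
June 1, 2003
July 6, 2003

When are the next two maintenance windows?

Gaps: 35, 28, 28, 35 days — a mix of 28 and 35. Every date is a Sunday.
Each is the 1st Sunday of its month.
1st Sunday of August 2003: August 3, 2003.
1st Sunday of September 2003: September 7, 2003.

August 3, 2003; September 7, 2003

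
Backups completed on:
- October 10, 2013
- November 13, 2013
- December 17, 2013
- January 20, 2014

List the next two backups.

Every event comes 34 days after the last (34, 34, 34).
January 20, 2014 + 34 days = February 23, 2014.
February 23, 2014 + 34 days = March 29, 2014.

February 23, 2014; March 29, 2014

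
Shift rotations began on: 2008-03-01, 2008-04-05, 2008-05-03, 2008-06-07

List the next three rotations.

These are Saturdays at 28- or 35-day spacing (35, 28, 35).
The pattern: 1st Saturday of the month.
1st Saturday of July 2008: 2008-07-05.
August 2008 — 1st Saturday is 2008-08-02.
September 2008 — 1st Saturday is 2008-09-06.

2008-07-05, 2008-08-02, 2008-09-06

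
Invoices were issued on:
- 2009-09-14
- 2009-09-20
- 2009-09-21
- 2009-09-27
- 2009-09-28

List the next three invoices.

The gap pattern 6, 1, 6, 1 repeats every 2 events.
These are the Mondays and Sundays of each week.
The following Sunday is 2009-10-04.
The following Monday is 2009-10-05.
Next Sunday: 2009-10-11.

2009-10-04, 2009-10-05, 2009-10-11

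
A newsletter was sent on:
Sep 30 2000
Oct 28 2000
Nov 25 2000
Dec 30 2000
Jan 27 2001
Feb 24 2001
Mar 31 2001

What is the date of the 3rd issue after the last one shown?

These are Saturdays with 28, 28, 35, 28, 28, 35-day gaps.
Each is the final Saturday of its month — Sep 30 2000 is past the 28th, so '4th Saturday' doesn't fit.
Last Saturday of April 2001: Apr 28 2001.
May 2001 ends with Saturday May 26 2001.
Last Saturday of June 2001: Jun 30 2001.

Jun 30 2001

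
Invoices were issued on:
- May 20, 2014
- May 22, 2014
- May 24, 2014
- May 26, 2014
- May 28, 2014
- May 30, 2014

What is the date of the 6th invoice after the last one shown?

Every event comes 2 days after the last (2, 2, 2, 2, 2).
May 30, 2014 + 2 days = June 1, 2014.
June 1, 2014 + 2 days = June 3, 2014.
June 3, 2014 + 2 days = June 5, 2014.
June 5, 2014 + 2 days = June 7, 2014.
June 7, 2014 + 2 days = June 9, 2014.
June 9, 2014 + 2 days = June 11, 2014.

June 11, 2014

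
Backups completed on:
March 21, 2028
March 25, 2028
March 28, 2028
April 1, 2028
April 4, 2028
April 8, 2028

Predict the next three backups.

April 11, 2028; April 15, 2028; April 18, 2028

Gaps: 4, 3, 4, 3, 4 days — not constant, but cyclic with period 2.
The events fall on every Tuesday and Saturday.
The following Tuesday is April 11, 2028.
The following Saturday is April 15, 2028.
The following Tuesday is April 18, 2028.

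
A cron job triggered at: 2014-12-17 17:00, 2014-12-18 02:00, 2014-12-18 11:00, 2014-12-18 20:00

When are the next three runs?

The interval is a steady 9 hours (9, 9, 9).
2014-12-18 20:00 + 9 h = 2014-12-19 05:00.
2014-12-19 05:00 + 9 h = 2014-12-19 14:00.
2014-12-19 14:00 + 9 h = 2014-12-19 23:00.

2014-12-19 05:00, 2014-12-19 14:00, 2014-12-19 23:00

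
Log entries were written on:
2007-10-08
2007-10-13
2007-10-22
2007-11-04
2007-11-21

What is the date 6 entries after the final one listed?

2008-05-25

Intervals are 5, 9, 13, 17 days — an arithmetic progression with common difference 4.
Next gap: 21 days. 2007-11-21 + 21 days = 2007-12-12.
Next gap: 25 days. 2007-12-12 + 25 days = 2008-01-06.
Next gap: 29 days. 2008-01-06 + 29 days = 2008-02-04.
Next gap: 33 days. 2008-02-04 + 33 days = 2008-03-08.
Next gap: 37 days. 2008-03-08 + 37 days = 2008-04-14.
Next gap: 41 days. 2008-04-14 + 41 days = 2008-05-25.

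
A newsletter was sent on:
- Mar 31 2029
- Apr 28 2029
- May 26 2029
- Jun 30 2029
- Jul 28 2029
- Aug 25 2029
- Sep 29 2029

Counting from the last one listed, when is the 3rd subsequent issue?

Every date is a Saturday; gaps 28, 28, 35, 28, 28, 35 days.
Each is the last Saturday of its month (at least one falls on the 29th or later, ruling out '4th Saturday').
October 2029 ends with Saturday Oct 27 2029.
November 2029 ends with Saturday Nov 24 2029.
Last Saturday of December 2029: Dec 29 2029.

Dec 29 2029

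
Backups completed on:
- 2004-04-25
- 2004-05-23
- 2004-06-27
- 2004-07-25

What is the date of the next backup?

All dates are Sundays, 28, 35, 28 days apart.
Specifically, the 4th Sunday of each month.
4th Sunday of August 2004: 2004-08-22.

2004-08-22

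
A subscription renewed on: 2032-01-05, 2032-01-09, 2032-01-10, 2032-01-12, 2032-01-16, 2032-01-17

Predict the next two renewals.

Every event lands on a Monday or Friday or Saturday (gaps cycle 4, 1, 2, 4, 1).
So the schedule is: every Monday, Friday and Saturday.
The following Monday is 2032-01-19.
Next Friday: 2032-01-23.

2032-01-19, 2032-01-23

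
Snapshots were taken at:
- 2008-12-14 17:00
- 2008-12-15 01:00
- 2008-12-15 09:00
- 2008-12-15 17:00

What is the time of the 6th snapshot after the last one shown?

2008-12-17 17:00

The interval is a steady 8 hours (8, 8, 8).
2008-12-15 17:00 + 8 h = 2008-12-16 01:00.
2008-12-16 01:00 + 8 h = 2008-12-16 09:00.
2008-12-16 09:00 + 8 h = 2008-12-16 17:00.
2008-12-16 17:00 + 8 h = 2008-12-17 01:00.
2008-12-17 01:00 + 8 h = 2008-12-17 09:00.
2008-12-17 09:00 + 8 h = 2008-12-17 17:00.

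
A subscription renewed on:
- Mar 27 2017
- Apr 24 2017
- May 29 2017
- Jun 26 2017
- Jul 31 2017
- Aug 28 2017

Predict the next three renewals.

Sep 25 2017, Oct 30 2017, Nov 27 2017

All Mondays; the gaps (28, 35, 28, 35, 28) vary with month length.
This is the last Monday of each month.
Last Monday of September 2017: Sep 25 2017.
October 2017 ends with Monday Oct 30 2017.
Last Monday of November 2017: Nov 27 2017.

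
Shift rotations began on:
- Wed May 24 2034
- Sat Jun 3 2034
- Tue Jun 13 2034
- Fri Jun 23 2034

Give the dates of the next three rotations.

Mon Jul 3 2034, Thu Jul 13 2034, Sun Jul 23 2034

Gaps between consecutive events: 10, 10, 10 days — a constant 10-day interval.
Fri Jun 23 2034 + 10 days = Mon Jul 3 2034.
Mon Jul 3 2034 + 10 days = Thu Jul 13 2034.
Thu Jul 13 2034 + 10 days = Sun Jul 23 2034.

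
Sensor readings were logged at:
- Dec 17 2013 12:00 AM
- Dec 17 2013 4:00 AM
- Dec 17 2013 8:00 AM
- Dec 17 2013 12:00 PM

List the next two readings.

Spacing: 4, 4, 4 h — constant 4 h.
Dec 17 2013 12:00 PM + 4 h = Dec 17 2013 4:00 PM.
Dec 17 2013 4:00 PM + 4 h = Dec 17 2013 8:00 PM.

Dec 17 2013 4:00 PM, Dec 17 2013 8:00 PM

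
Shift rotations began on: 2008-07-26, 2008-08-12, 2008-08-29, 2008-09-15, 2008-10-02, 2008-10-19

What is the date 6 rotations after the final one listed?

The spacing is 17, 17, 17, 17, 17 days — always 17 days.
2008-10-19 + 17 days = 2008-11-05.
2008-11-05 + 17 days = 2008-11-22.
2008-11-22 + 17 days = 2008-12-09.
2008-12-09 + 17 days = 2008-12-26.
2008-12-26 + 17 days = 2009-01-12.
2009-01-12 + 17 days = 2009-01-29.

2009-01-29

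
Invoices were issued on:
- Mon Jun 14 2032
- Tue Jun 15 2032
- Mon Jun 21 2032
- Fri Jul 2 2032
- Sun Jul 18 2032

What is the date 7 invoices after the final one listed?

The spacing grows by 5 each time: 1, 6, 11, 16 days.
Next gap: 21 days. Sun Jul 18 2032 + 21 days = Sun Aug 8 2032.
Next gap: 26 days. Sun Aug 8 2032 + 26 days = Fri Sep 3 2032.
Next gap: 31 days. Fri Sep 3 2032 + 31 days = Mon Oct 4 2032.
Next gap: 36 days. Mon Oct 4 2032 + 36 days = Tue Nov 9 2032.
Next gap: 41 days. Tue Nov 9 2032 + 41 days = Mon Dec 20 2032.
Next gap: 46 days. Mon Dec 20 2032 + 46 days = Fri Feb 4 2033.
Next gap: 51 days. Fri Feb 4 2033 + 51 days = Sun Mar 27 2033.

Sun Mar 27 2033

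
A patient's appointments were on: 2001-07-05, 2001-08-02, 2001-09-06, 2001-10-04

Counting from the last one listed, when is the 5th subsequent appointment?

2002-03-07

These are Thursdays at 28- or 35-day spacing (28, 35, 28).
The pattern: 1st Thursday of the month.
1st Thursday of November 2001: 2001-11-01.
1st Thursday of December 2001: 2001-12-06.
1st Thursday of January 2002: 2002-01-03.
1st Thursday of February 2002: 2002-02-07.
1st Thursday of March 2002: 2002-03-07.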